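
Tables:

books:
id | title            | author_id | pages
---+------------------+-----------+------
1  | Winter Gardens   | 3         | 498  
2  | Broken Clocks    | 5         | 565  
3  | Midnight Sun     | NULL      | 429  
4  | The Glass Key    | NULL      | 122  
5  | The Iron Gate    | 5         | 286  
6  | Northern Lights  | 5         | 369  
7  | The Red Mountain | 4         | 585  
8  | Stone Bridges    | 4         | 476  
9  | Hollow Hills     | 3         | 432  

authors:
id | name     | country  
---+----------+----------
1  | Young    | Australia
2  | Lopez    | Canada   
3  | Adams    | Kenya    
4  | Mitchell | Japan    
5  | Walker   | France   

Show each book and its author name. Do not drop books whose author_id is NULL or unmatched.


LEFT JOIN keeps every row from books (the left table); where author_id has no match in authors, the author columns become NULL. Walk through each book:
  - book 1 (Winter Gardens): author_id=3 -> matches Adams
  - book 2 (Broken Clocks): author_id=5 -> matches Walker
  - book 3 (Midnight Sun): author_id=NULL, no match -> kept with NULL
  - book 4 (The Glass Key): author_id=NULL, no match -> kept with NULL
  - book 5 (The Iron Gate): author_id=5 -> matches Walker
  - book 6 (Northern Lights): author_id=5 -> matches Walker
  - book 7 (The Red Mountain): author_id=4 -> matches Mitchell
  - book 8 (Stone Bridges): author_id=4 -> matches Mitchell
  - book 9 (Hollow Hills): author_id=3 -> matches Adams
All 9 rows appear; 2 have NULL author.

SQL:
SELECT a.title, b.name AS author
FROM books a
LEFT JOIN authors b ON a.author_id = b.id

Result:
title            | author  
-----------------+---------
Winter Gardens   | Adams   
Broken Clocks    | Walker  
Midnight Sun     | NULL    
The Glass Key    | NULL    
The Iron Gate    | Walker  
Northern Lights  | Walker  
The Red Mountain | Mitchell
Stone Bridges    | Mitchell
Hollow Hills     | Adams   


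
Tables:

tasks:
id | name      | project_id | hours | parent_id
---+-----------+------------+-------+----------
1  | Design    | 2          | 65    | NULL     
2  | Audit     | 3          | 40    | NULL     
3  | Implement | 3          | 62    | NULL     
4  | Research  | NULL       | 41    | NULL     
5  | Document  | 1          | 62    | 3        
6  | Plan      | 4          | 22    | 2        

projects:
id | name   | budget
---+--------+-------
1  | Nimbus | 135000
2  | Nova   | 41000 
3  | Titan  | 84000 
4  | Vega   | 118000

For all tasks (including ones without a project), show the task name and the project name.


LEFT JOIN keeps every row from tasks (the left table); where project_id has no match in projects, the project columns become NULL. Walk through each task:
  - task 1 (Design): project_id=2 -> matches Nova
  - task 2 (Audit): project_id=3 -> matches Titan
  - task 3 (Implement): project_id=3 -> matches Titan
  - task 4 (Research): project_id=NULL, no match -> kept with NULL
  - task 5 (Document): project_id=1 -> matches Nimbus
  - task 6 (Plan): project_id=4 -> matches Vega
All 6 rows appear; 1 has NULL project.

SQL:
SELECT a.name, b.name AS project
FROM tasks a
LEFT JOIN projects b ON a.project_id = b.id

Result:
name      | project
----------+--------
Design    | Nova   
Audit     | Titan  
Implement | Titan  
Research  | NULL   
Document  | Nimbus 
Plan      | Vega   


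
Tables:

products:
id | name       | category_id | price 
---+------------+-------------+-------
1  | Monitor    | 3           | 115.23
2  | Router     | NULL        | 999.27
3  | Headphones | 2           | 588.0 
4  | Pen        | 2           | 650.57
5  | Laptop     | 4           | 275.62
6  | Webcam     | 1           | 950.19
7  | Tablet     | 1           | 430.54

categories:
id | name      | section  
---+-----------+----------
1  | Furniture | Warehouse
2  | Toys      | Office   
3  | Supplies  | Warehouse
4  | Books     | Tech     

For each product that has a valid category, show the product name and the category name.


INNER JOIN keeps only products rows whose category_id matches an id in categories. Walk through each product:
  - product 1 (Monitor): category_id=3 -> matches Supplies
  - product 2 (Router): category_id=NULL, no match -> dropped
  - product 3 (Headphones): category_id=2 -> matches Toys
  - product 4 (Pen): category_id=2 -> matches Toys
  - product 5 (Laptop): category_id=4 -> matches Books
  - product 6 (Webcam): category_id=1 -> matches Furniture
  - product 7 (Tablet): category_id=1 -> matches Furniture
So 1 of 7 rows is dropped.

SQL:
SELECT a.name, b.name AS category
FROM products a
INNER JOIN categories b ON a.category_id = b.id

Result:
name       | category 
-----------+----------
Monitor    | Supplies 
Headphones | Toys     
Pen        | Toys     
Laptop     | Books    
Webcam     | Furniture
Tablet     | Furniture


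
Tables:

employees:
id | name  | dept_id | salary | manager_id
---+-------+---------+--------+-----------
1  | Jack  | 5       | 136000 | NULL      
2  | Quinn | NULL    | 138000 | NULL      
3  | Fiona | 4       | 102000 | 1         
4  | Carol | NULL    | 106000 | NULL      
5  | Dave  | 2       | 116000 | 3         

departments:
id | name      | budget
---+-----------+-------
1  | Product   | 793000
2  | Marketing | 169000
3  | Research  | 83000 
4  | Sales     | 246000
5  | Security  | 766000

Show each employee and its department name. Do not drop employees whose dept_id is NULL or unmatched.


LEFT JOIN keeps every row from employees (the left table); where dept_id has no match in departments, the department columns become NULL. Walk through each employee:
  - employee 1 (Jack): dept_id=5 -> matches Security
  - employee 2 (Quinn): dept_id=NULL, no match -> kept with NULL
  - employee 3 (Fiona): dept_id=4 -> matches Sales
  - employee 4 (Carol): dept_id=NULL, no match -> kept with NULL
  - employee 5 (Dave): dept_id=2 -> matches Marketing
All 5 rows appear; 2 have NULL department.

SQL:
SELECT a.name, b.name AS department
FROM employees a
LEFT JOIN departments b ON a.dept_id = b.id

Result:
name  | department
------+-----------
Jack  | Security  
Quinn | NULL      
Fiona | Sales     
Carol | NULL      
Dave  | Marketing 


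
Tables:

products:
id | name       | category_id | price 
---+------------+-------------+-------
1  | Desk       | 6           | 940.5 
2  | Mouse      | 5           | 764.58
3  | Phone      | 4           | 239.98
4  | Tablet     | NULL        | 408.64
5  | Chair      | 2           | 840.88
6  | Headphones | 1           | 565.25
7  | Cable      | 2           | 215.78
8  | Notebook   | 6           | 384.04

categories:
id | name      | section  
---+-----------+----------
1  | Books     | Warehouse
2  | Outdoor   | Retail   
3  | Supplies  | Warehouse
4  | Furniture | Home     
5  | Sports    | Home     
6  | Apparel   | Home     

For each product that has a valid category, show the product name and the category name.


INNER JOIN keeps only products rows whose category_id matches an id in categories. Walk through each product:
  - product 1 (Desk): category_id=6 -> matches Apparel
  - product 2 (Mouse): category_id=5 -> matches Sports
  - product 3 (Phone): category_id=4 -> matches Furniture
  - product 4 (Tablet): category_id=NULL, no match -> dropped
  - product 5 (Chair): category_id=2 -> matches Outdoor
  - product 6 (Headphones): category_id=1 -> matches Books
  - product 7 (Cable): category_id=2 -> matches Outdoor
  - product 8 (Notebook): category_id=6 -> matches Apparel
So 1 of 8 rows is dropped.

SQL:
SELECT a.name, b.name AS category
FROM products a
INNER JOIN categories b ON a.category_id = b.id

Result:
name       | category 
-----------+----------
Desk       | Apparel  
Mouse      | Sports   
Phone      | Furniture
Chair      | Outdoor  
Headphones | Books    
Cable      | Outdoor  
Notebook   | Apparel  


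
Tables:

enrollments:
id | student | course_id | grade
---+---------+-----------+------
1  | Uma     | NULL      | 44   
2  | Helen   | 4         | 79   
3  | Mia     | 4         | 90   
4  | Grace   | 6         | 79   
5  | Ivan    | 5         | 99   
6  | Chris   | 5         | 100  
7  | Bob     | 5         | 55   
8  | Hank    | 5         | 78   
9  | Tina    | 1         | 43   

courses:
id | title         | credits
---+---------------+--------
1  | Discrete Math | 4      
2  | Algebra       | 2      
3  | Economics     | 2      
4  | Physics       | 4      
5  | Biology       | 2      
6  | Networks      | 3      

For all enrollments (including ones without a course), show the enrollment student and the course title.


LEFT JOIN keeps every row from enrollments (the left table); where course_id has no match in courses, the course columns become NULL. Walk through each enrollment:
  - enrollment 1 (Uma): course_id=NULL, no match -> kept with NULL
  - enrollment 2 (Helen): course_id=4 -> matches Physics
  - enrollment 3 (Mia): course_id=4 -> matches Physics
  - enrollment 4 (Grace): course_id=6 -> matches Networks
  - enrollment 5 (Ivan): course_id=5 -> matches Biology
  - enrollment 6 (Chris): course_id=5 -> matches Biology
  - enrollment 7 (Bob): course_id=5 -> matches Biology
  - enrollment 8 (Hank): course_id=5 -> matches Biology
  - enrollment 9 (Tina): course_id=1 -> matches Discrete Math
All 9 rows appear; 1 has NULL course.

SQL:
SELECT a.student, b.title AS course
FROM enrollments a
LEFT JOIN courses b ON a.course_id = b.id

Result:
student | course       
--------+--------------
Uma     | NULL         
Helen   | Physics      
Mia     | Physics      
Grace   | Networks     
Ivan    | Biology      
Chris   | Biology      
Bob     | Biology      
Hank    | Biology      
Tina    | Discrete Math


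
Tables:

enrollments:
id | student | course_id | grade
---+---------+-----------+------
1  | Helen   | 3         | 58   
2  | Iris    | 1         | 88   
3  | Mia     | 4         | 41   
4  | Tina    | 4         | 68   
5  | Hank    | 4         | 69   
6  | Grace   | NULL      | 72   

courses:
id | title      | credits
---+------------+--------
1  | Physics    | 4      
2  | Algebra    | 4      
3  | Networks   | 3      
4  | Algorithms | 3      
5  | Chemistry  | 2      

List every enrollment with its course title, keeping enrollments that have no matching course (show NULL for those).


LEFT JOIN keeps every row from enrollments (the left table); where course_id has no match in courses, the course columns become NULL. Walk through each enrollment:
  - enrollment 1 (Helen): course_id=3 -> matches Networks
  - enrollment 2 (Iris): course_id=1 -> matches Physics
  - enrollment 3 (Mia): course_id=4 -> matches Algorithms
  - enrollment 4 (Tina): course_id=4 -> matches Algorithms
  - enrollment 5 (Hank): course_id=4 -> matches Algorithms
  - enrollment 6 (Grace): course_id=NULL, no match -> kept with NULL
All 6 rows appear; 1 has NULL course.

SQL:
SELECT a.student, b.title AS course
FROM enrollments a
LEFT JOIN courses b ON a.course_id = b.id

Result:
student | course    
--------+-----------
Helen   | Networks  
Iris    | Physics   
Mia     | Algorithms
Tina    | Algorithms
Hank    | Algorithms
Grace   | NULL      


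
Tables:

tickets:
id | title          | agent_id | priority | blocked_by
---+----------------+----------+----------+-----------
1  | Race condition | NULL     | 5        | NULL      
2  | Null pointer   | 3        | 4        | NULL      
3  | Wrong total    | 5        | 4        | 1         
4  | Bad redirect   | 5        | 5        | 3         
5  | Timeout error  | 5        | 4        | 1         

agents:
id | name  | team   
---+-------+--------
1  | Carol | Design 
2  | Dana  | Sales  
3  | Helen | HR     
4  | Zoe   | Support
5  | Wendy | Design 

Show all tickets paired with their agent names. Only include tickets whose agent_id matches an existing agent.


INNER JOIN keeps only tickets rows whose agent_id matches an id in agents. Walk through each ticket:
  - ticket 1 (Race condition): agent_id=NULL, no match -> dropped
  - ticket 2 (Null pointer): agent_id=3 -> matches Helen
  - ticket 3 (Wrong total): agent_id=5 -> matches Wendy
  - ticket 4 (Bad redirect): agent_id=5 -> matches Wendy
  - ticket 5 (Timeout error): agent_id=5 -> matches Wendy
So 1 of 5 rows is dropped.

SQL:
SELECT a.title, b.name AS agent
FROM tickets a
INNER JOIN agents b ON a.agent_id = b.id

Result:
title         | agent
--------------+------
Null pointer  | Helen
Wrong total   | Wendy
Bad redirect  | Wendy
Timeout error | Wendy


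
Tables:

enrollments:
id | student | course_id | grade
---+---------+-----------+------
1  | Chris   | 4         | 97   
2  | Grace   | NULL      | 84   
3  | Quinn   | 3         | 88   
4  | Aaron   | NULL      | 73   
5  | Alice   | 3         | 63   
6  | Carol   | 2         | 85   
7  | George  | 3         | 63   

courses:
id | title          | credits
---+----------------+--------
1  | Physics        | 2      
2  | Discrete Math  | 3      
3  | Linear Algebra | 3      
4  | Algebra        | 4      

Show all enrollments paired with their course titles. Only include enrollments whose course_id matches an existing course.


INNER JOIN keeps only enrollments rows whose course_id matches an id in courses. Walk through each enrollment:
  - enrollment 1 (Chris): course_id=4 -> matches Algebra
  - enrollment 2 (Grace): course_id=NULL, no match -> dropped
  - enrollment 3 (Quinn): course_id=3 -> matches Linear Algebra
  - enrollment 4 (Aaron): course_id=NULL, no match -> dropped
  - enrollment 5 (Alice): course_id=3 -> matches Linear Algebra
  - enrollment 6 (Carol): course_id=2 -> matches Discrete Math
  - enrollment 7 (George): course_id=3 -> matches Linear Algebra
So 2 of 7 rows are dropped.

SQL:
SELECT a.student, b.title AS course
FROM enrollments a
INNER JOIN courses b ON a.course_id = b.id

Result:
student | course        
--------+---------------
Chris   | Algebra       
Quinn   | Linear Algebra
Alice   | Linear Algebra
Carol   | Discrete Math 
George  | Linear Algebra


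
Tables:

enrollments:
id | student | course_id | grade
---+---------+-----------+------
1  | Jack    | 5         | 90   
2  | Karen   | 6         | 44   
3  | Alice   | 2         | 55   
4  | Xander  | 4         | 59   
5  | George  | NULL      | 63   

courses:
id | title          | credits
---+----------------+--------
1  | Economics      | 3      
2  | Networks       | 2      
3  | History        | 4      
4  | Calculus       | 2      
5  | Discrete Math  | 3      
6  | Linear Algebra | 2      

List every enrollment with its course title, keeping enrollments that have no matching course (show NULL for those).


LEFT JOIN keeps every row from enrollments (the left table); where course_id has no match in courses, the course columns become NULL. Walk through each enrollment:
  - enrollment 1 (Jack): course_id=5 -> matches Discrete Math
  - enrollment 2 (Karen): course_id=6 -> matches Linear Algebra
  - enrollment 3 (Alice): course_id=2 -> matches Networks
  - enrollment 4 (Xander): course_id=4 -> matches Calculus
  - enrollment 5 (George): course_id=NULL, no match -> kept with NULL
All 5 rows appear; 1 has NULL course.

SQL:
SELECT a.student, b.title AS course
FROM enrollments a
LEFT JOIN courses b ON a.course_id = b.id

Result:
student | course        
--------+---------------
Jack    | Discrete Math 
Karen   | Linear Algebra
Alice   | Networks      
Xander  | Calculus      
George  | NULL          


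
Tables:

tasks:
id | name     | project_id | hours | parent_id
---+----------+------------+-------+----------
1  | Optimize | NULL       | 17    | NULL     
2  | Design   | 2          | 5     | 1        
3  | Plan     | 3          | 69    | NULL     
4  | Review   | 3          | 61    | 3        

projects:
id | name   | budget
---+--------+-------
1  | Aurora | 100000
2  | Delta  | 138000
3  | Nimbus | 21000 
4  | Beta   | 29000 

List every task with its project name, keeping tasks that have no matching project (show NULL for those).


LEFT JOIN keeps every row from tasks (the left table); where project_id has no match in projects, the project columns become NULL. Walk through each task:
  - task 1 (Optimize): project_id=NULL, no match -> kept with NULL
  - task 2 (Design): project_id=2 -> matches Delta
  - task 3 (Plan): project_id=3 -> matches Nimbus
  - task 4 (Review): project_id=3 -> matches Nimbus
All 4 rows appear; 1 has NULL project.

SQL:
SELECT a.name, b.name AS project
FROM tasks a
LEFT JOIN projects b ON a.project_id = b.id

Result:
name     | project
---------+--------
Optimize | NULL   
Design   | Delta  
Plan     | Nimbus 
Review   | Nimbus 


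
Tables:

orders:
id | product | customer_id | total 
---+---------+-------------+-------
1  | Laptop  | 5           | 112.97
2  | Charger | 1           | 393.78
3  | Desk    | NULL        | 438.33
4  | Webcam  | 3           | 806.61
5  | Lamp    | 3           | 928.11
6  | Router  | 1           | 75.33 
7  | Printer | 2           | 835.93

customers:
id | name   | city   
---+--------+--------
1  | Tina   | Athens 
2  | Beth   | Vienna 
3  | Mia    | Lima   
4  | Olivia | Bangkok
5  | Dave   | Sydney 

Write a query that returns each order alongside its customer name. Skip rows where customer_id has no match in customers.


INNER JOIN keeps only orders rows whose customer_id matches an id in customers. Walk through each order:
  - order 1 (Laptop): customer_id=5 -> matches Dave
  - order 2 (Charger): customer_id=1 -> matches Tina
  - order 3 (Desk): customer_id=NULL, no match -> dropped
  - order 4 (Webcam): customer_id=3 -> matches Mia
  - order 5 (Lamp): customer_id=3 -> matches Mia
  - order 6 (Router): customer_id=1 -> matches Tina
  - order 7 (Printer): customer_id=2 -> matches Beth
So 1 of 7 rows is dropped.

SQL:
SELECT a.product, b.name AS customer
FROM orders a
INNER JOIN customers b ON a.customer_id = b.id

Result:
product | customer
--------+---------
Laptop  | Dave    
Charger | Tina    
Webcam  | Mia     
Lamp    | Mia     
Router  | Tina    
Printer | Beth    


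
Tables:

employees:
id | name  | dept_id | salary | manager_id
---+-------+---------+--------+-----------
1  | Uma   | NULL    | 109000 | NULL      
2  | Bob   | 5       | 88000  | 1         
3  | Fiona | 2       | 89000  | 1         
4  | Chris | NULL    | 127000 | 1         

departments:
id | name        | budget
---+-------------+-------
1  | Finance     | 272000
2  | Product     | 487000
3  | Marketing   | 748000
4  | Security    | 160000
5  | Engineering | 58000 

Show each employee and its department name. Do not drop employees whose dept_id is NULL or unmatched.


LEFT JOIN keeps every row from employees (the left table); where dept_id has no match in departments, the department columns become NULL. Walk through each employee:
  - employee 1 (Uma): dept_id=NULL, no match -> kept with NULL
  - employee 2 (Bob): dept_id=5 -> matches Engineering
  - employee 3 (Fiona): dept_id=2 -> matches Product
  - employee 4 (Chris): dept_id=NULL, no match -> kept with NULL
All 4 rows appear; 2 have NULL department.

SQL:
SELECT a.name, b.name AS department
FROM employees a
LEFT JOIN departments b ON a.dept_id = b.id

Result:
name  | department 
------+------------
Uma   | NULL       
Bob   | Engineering
Fiona | Product    
Chris | NULL       


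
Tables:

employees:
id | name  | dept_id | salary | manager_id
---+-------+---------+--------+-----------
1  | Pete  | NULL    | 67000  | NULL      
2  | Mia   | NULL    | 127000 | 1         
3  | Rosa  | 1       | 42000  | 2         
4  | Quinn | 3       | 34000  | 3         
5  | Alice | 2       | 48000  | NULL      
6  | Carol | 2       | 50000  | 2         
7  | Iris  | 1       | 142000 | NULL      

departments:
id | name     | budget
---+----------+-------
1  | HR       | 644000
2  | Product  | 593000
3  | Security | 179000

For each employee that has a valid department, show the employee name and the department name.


INNER JOIN keeps only employees rows whose dept_id matches an id in departments. Walk through each employee:
  - employee 1 (Pete): dept_id=NULL, no match -> dropped
  - employee 2 (Mia): dept_id=NULL, no match -> dropped
  - employee 3 (Rosa): dept_id=1 -> matches HR
  - employee 4 (Quinn): dept_id=3 -> matches Security
  - employee 5 (Alice): dept_id=2 -> matches Product
  - employee 6 (Carol): dept_id=2 -> matches Product
  - employee 7 (Iris): dept_id=1 -> matches HR
So 2 of 7 rows are dropped.

SQL:
SELECT a.name, b.name AS department
FROM employees a
INNER JOIN departments b ON a.dept_id = b.id

Result:
name  | department
------+-----------
Rosa  | HR        
Quinn | Security  
Alice | Product   
Carol | Product   
Iris  | HR        


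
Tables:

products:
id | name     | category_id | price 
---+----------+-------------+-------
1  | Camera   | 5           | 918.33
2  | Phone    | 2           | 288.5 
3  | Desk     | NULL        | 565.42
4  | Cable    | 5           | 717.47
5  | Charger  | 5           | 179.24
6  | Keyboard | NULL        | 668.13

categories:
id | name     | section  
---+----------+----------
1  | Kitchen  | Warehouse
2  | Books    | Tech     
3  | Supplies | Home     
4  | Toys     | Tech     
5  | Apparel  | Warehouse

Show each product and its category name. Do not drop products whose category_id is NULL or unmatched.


LEFT JOIN keeps every row from products (the left table); where category_id has no match in categories, the category columns become NULL. Walk through each product:
  - product 1 (Camera): category_id=5 -> matches Apparel
  - product 2 (Phone): category_id=2 -> matches Books
  - product 3 (Desk): category_id=NULL, no match -> kept with NULL
  - product 4 (Cable): category_id=5 -> matches Apparel
  - product 5 (Charger): category_id=5 -> matches Apparel
  - product 6 (Keyboard): category_id=NULL, no match -> kept with NULL
All 6 rows appear; 2 have NULL category.

SQL:
SELECT a.name, b.name AS category
FROM products a
LEFT JOIN categories b ON a.category_id = b.id

Result:
name     | category
---------+---------
Camera   | Apparel 
Phone    | Books   
Desk     | NULL    
Cable    | Apparel 
Charger  | Apparel 
Keyboard | NULL    


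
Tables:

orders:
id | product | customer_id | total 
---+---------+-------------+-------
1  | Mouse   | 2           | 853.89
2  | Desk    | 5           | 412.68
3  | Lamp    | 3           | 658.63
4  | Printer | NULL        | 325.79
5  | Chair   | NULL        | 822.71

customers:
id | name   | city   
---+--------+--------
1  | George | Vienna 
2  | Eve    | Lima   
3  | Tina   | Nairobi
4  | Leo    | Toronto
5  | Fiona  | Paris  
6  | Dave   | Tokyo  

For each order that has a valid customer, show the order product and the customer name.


INNER JOIN keeps only orders rows whose customer_id matches an id in customers. Walk through each order:
  - order 1 (Mouse): customer_id=2 -> matches Eve
  - order 2 (Desk): customer_id=5 -> matches Fiona
  - order 3 (Lamp): customer_id=3 -> matches Tina
  - order 4 (Printer): customer_id=NULL, no match -> dropped
  - order 5 (Chair): customer_id=NULL, no match -> dropped
So 2 of 5 rows are dropped.

SQL:
SELECT a.product, b.name AS customer
FROM orders a
INNER JOIN customers b ON a.customer_id = b.id

Result:
product | customer
--------+---------
Mouse   | Eve     
Desk    | Fiona   
Lamp    | Tina    


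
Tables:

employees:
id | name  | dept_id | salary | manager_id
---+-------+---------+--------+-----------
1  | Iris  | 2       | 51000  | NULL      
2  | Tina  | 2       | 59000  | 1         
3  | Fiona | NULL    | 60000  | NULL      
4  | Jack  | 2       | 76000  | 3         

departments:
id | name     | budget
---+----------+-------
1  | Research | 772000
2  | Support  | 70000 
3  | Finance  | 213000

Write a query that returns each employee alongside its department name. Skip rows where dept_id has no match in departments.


INNER JOIN keeps only employees rows whose dept_id matches an id in departments. Walk through each employee:
  - employee 1 (Iris): dept_id=2 -> matches Support
  - employee 2 (Tina): dept_id=2 -> matches Support
  - employee 3 (Fiona): dept_id=NULL, no match -> dropped
  - employee 4 (Jack): dept_id=2 -> matches Support
So 1 of 4 rows is dropped.

SQL:
SELECT a.name, b.name AS department
FROM employees a
INNER JOIN departments b ON a.dept_id = b.id

Result:
name | department
-----+-----------
Iris | Support   
Tina | Support   
Jack | Support   


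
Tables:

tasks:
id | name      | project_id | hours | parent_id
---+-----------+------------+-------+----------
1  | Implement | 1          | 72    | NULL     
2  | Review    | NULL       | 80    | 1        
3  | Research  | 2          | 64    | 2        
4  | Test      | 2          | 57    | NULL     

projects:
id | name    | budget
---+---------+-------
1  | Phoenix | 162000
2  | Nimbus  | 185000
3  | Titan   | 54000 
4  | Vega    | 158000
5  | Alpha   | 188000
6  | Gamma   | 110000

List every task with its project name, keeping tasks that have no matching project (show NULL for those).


LEFT JOIN keeps every row from tasks (the left table); where project_id has no match in projects, the project columns become NULL. Walk through each task:
  - task 1 (Implement): project_id=1 -> matches Phoenix
  - task 2 (Review): project_id=NULL, no match -> kept with NULL
  - task 3 (Research): project_id=2 -> matches Nimbus
  - task 4 (Test): project_id=2 -> matches Nimbus
All 4 rows appear; 1 has NULL project.

SQL:
SELECT a.name, b.name AS project
FROM tasks a
LEFT JOIN projects b ON a.project_id = b.id

Result:
name      | project
----------+--------
Implement | Phoenix
Review    | NULL   
Research  | Nimbus 
Test      | Nimbus 


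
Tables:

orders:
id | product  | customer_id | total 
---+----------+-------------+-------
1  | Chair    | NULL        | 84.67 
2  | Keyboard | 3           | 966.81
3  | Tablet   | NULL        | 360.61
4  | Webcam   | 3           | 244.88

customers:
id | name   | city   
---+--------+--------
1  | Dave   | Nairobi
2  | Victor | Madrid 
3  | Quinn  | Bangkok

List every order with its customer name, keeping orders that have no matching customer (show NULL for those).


LEFT JOIN keeps every row from orders (the left table); where customer_id has no match in customers, the customer columns become NULL. Walk through each order:
  - order 1 (Chair): customer_id=NULL, no match -> kept with NULL
  - order 2 (Keyboard): customer_id=3 -> matches Quinn
  - order 3 (Tablet): customer_id=NULL, no match -> kept with NULL
  - order 4 (Webcam): customer_id=3 -> matches Quinn
All 4 rows appear; 2 have NULL customer.

SQL:
SELECT a.product, b.name AS customer
FROM orders a
LEFT JOIN customers b ON a.customer_id = b.id

Result:
product  | customer
---------+---------
Chair    | NULL    
Keyboard | Quinn   
Tablet   | NULL    
Webcam   | Quinn   


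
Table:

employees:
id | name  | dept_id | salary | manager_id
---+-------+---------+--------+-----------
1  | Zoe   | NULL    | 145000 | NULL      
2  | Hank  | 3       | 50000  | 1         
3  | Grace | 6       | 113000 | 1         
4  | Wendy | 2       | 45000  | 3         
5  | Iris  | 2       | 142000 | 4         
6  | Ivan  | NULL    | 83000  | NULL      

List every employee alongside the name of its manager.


This is a self-join: employees is joined to a second copy of itself, matching each row's manager_id to another row's id. Use LEFT JOIN so rows with manager_id=NULL are kept.
  - employee 1 (Zoe): manager_id=NULL -> NULL
  - employee 2 (Hank): manager_id=1 -> Zoe
  - employee 3 (Grace): manager_id=1 -> Zoe
  - employee 4 (Wendy): manager_id=3 -> Grace
  - employee 5 (Iris): manager_id=4 -> Wendy
  - employee 6 (Ivan): manager_id=NULL -> NULL

SQL:
SELECT a.name AS item, b.name AS manager
FROM employees a
LEFT JOIN employees b ON a.manager_id = b.id

Result:
item  | manager
------+--------
Zoe   | NULL   
Hank  | Zoe    
Grace | Zoe    
Wendy | Grace  
Iris  | Wendy  
Ivan  | NULL   


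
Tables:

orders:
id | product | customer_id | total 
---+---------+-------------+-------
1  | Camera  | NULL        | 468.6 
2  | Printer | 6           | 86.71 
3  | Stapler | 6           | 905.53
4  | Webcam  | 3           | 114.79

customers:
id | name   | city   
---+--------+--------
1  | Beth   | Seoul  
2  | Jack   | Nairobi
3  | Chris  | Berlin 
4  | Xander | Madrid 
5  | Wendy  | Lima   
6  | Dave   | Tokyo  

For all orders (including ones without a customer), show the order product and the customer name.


LEFT JOIN keeps every row from orders (the left table); where customer_id has no match in customers, the customer columns become NULL. Walk through each order:
  - order 1 (Camera): customer_id=NULL, no match -> kept with NULL
  - order 2 (Printer): customer_id=6 -> matches Dave
  - order 3 (Stapler): customer_id=6 -> matches Dave
  - order 4 (Webcam): customer_id=3 -> matches Chris
All 4 rows appear; 1 has NULL customer.

SQL:
SELECT a.product, b.name AS customer
FROM orders a
LEFT JOIN customers b ON a.customer_id = b.id

Result:
product | customer
--------+---------
Camera  | NULL    
Printer | Dave    
Stapler | Dave    
Webcam  | Chris   


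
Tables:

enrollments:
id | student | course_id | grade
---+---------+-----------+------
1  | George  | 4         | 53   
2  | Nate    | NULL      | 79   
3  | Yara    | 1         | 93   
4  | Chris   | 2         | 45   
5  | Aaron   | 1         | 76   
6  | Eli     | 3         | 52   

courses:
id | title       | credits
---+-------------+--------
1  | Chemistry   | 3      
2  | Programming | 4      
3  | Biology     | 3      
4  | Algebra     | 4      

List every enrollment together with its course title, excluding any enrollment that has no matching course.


INNER JOIN keeps only enrollments rows whose course_id matches an id in courses. Walk through each enrollment:
  - enrollment 1 (George): course_id=4 -> matches Algebra
  - enrollment 2 (Nate): course_id=NULL, no match -> dropped
  - enrollment 3 (Yara): course_id=1 -> matches Chemistry
  - enrollment 4 (Chris): course_id=2 -> matches Programming
  - enrollment 5 (Aaron): course_id=1 -> matches Chemistry
  - enrollment 6 (Eli): course_id=3 -> matches Biology
So 1 of 6 rows is dropped.

SQL:
SELECT a.student, b.title AS course
FROM enrollments a
INNER JOIN courses b ON a.course_id = b.id

Result:
student | course     
--------+------------
George  | Algebra    
Yara    | Chemistry  
Chris   | Programming
Aaron   | Chemistry  
Eli     | Biology    


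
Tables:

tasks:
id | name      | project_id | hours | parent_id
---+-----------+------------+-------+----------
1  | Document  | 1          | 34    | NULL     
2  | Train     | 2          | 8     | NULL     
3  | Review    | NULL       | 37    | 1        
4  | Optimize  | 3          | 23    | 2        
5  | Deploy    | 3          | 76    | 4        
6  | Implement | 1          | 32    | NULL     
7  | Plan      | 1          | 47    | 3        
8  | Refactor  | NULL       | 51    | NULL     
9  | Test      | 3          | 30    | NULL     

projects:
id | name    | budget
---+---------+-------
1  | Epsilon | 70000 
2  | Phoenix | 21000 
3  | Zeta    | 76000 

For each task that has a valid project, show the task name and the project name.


INNER JOIN keeps only tasks rows whose project_id matches an id in projects. Walk through each task:
  - task 1 (Document): project_id=1 -> matches Epsilon
  - task 2 (Train): project_id=2 -> matches Phoenix
  - task 3 (Review): project_id=NULL, no match -> dropped
  - task 4 (Optimize): project_id=3 -> matches Zeta
  - task 5 (Deploy): project_id=3 -> matches Zeta
  - task 6 (Implement): project_id=1 -> matches Epsilon
  - task 7 (Plan): project_id=1 -> matches Epsilon
  - task 8 (Refactor): project_id=NULL, no match -> dropped
  - task 9 (Test): project_id=3 -> matches Zeta
So 2 of 9 rows are dropped.

SQL:
SELECT a.name, b.name AS project
FROM tasks a
INNER JOIN projects b ON a.project_id = b.id

Result:
name      | project
----------+--------
Document  | Epsilon
Train     | Phoenix
Optimize  | Zeta   
Deploy    | Zeta   
Implement | Epsilon
Plan      | Epsilon
Test      | Zeta   


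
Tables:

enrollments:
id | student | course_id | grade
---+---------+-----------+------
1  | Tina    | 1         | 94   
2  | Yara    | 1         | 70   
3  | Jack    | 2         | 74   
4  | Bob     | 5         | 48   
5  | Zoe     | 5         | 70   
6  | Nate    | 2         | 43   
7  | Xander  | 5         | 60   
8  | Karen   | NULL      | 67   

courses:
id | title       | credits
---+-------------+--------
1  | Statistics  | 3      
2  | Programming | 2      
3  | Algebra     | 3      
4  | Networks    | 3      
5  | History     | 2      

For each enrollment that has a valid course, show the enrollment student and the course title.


INNER JOIN keeps only enrollments rows whose course_id matches an id in courses. Walk through each enrollment:
  - enrollment 1 (Tina): course_id=1 -> matches Statistics
  - enrollment 2 (Yara): course_id=1 -> matches Statistics
  - enrollment 3 (Jack): course_id=2 -> matches Programming
  - enrollment 4 (Bob): course_id=5 -> matches History
  - enrollment 5 (Zoe): course_id=5 -> matches History
  - enrollment 6 (Nate): course_id=2 -> matches Programming
  - enrollment 7 (Xander): course_id=5 -> matches History
  - enrollment 8 (Karen): course_id=NULL, no match -> dropped
So 1 of 8 rows is dropped.

SQL:
SELECT a.student, b.title AS course
FROM enrollments a
INNER JOIN courses b ON a.course_id = b.id

Result:
student | course     
--------+------------
Tina    | Statistics 
Yara    | Statistics 
Jack    | Programming
Bob     | History    
Zoe     | History    
Nate    | Programming
Xander  | History    


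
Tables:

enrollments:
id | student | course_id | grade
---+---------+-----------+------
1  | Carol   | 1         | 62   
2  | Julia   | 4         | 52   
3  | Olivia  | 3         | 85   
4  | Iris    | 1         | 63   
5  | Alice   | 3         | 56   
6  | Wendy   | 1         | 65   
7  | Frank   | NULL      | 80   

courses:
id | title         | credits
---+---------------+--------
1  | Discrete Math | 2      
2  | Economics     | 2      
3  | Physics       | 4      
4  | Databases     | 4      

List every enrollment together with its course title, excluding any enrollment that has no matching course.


INNER JOIN keeps only enrollments rows whose course_id matches an id in courses. Walk through each enrollment:
  - enrollment 1 (Carol): course_id=1 -> matches Discrete Math
  - enrollment 2 (Julia): course_id=4 -> matches Databases
  - enrollment 3 (Olivia): course_id=3 -> matches Physics
  - enrollment 4 (Iris): course_id=1 -> matches Discrete Math
  - enrollment 5 (Alice): course_id=3 -> matches Physics
  - enrollment 6 (Wendy): course_id=1 -> matches Discrete Math
  - enrollment 7 (Frank): course_id=NULL, no match -> dropped
So 1 of 7 rows is dropped.

SQL:
SELECT a.student, b.title AS course
FROM enrollments a
INNER JOIN courses b ON a.course_id = b.id

Result:
student | course       
--------+--------------
Carol   | Discrete Math
Julia   | Databases    
Olivia  | Physics      
Iris    | Discrete Math
Alice   | Physics      
Wendy   | Discrete Math


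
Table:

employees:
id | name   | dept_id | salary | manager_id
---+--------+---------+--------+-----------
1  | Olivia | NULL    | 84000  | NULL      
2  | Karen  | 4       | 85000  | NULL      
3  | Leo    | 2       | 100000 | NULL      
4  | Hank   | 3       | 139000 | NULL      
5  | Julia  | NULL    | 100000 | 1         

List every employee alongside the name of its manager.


This is a self-join: employees is joined to a second copy of itself, matching each row's manager_id to another row's id. Use LEFT JOIN so rows with manager_id=NULL are kept.
  - employee 1 (Olivia): manager_id=NULL -> NULL
  - employee 2 (Karen): manager_id=NULL -> NULL
  - employee 3 (Leo): manager_id=NULL -> NULL
  - employee 4 (Hank): manager_id=NULL -> NULL
  - employee 5 (Julia): manager_id=1 -> Olivia

SQL:
SELECT a.name AS item, b.name AS manager
FROM employees a
LEFT JOIN employees b ON a.manager_id = b.id

Result:
item   | manager
-------+--------
Olivia | NULL   
Karen  | NULL   
Leo    | NULL   
Hank   | NULL   
Julia  | Olivia 


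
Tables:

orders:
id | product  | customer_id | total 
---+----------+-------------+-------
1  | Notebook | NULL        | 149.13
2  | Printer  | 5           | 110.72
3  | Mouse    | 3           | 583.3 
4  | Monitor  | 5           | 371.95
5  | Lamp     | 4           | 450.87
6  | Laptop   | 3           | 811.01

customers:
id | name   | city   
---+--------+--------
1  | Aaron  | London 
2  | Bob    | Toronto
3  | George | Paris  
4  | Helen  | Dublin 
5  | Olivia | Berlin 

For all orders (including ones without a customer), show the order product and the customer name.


LEFT JOIN keeps every row from orders (the left table); where customer_id has no match in customers, the customer columns become NULL. Walk through each order:
  - order 1 (Notebook): customer_id=NULL, no match -> kept with NULL
  - order 2 (Printer): customer_id=5 -> matches Olivia
  - order 3 (Mouse): customer_id=3 -> matches George
  - order 4 (Monitor): customer_id=5 -> matches Olivia
  - order 5 (Lamp): customer_id=4 -> matches Helen
  - order 6 (Laptop): customer_id=3 -> matches George
All 6 rows appear; 1 has NULL customer.

SQL:
SELECT a.product, b.name AS customer
FROM orders a
LEFT JOIN customers b ON a.customer_id = b.id

Result:
product  | customer
---------+---------
Notebook | NULL    
Printer  | Olivia  
Mouse    | George  
Monitor  | Olivia  
Lamp     | Helen   
Laptop   | George  


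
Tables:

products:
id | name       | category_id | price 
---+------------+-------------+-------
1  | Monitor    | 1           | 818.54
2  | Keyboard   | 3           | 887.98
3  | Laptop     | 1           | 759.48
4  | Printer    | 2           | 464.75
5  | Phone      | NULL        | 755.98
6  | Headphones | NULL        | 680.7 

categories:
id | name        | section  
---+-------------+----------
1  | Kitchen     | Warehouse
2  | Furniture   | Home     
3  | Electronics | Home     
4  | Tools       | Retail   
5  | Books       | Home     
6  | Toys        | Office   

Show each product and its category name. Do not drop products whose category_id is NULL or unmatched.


LEFT JOIN keeps every row from products (the left table); where category_id has no match in categories, the category columns become NULL. Walk through each product:
  - product 1 (Monitor): category_id=1 -> matches Kitchen
  - product 2 (Keyboard): category_id=3 -> matches Electronics
  - product 3 (Laptop): category_id=1 -> matches Kitchen
  - product 4 (Printer): category_id=2 -> matches Furniture
  - product 5 (Phone): category_id=NULL, no match -> kept with NULL
  - product 6 (Headphones): category_id=NULL, no match -> kept with NULL
All 6 rows appear; 2 have NULL category.

SQL:
SELECT a.name, b.name AS category
FROM products a
LEFT JOIN categories b ON a.category_id = b.id

Result:
name       | category   
-----------+------------
Monitor    | Kitchen    
Keyboard   | Electronics
Laptop     | Kitchen    
Printer    | Furniture  
Phone      | NULL       
Headphones | NULL       


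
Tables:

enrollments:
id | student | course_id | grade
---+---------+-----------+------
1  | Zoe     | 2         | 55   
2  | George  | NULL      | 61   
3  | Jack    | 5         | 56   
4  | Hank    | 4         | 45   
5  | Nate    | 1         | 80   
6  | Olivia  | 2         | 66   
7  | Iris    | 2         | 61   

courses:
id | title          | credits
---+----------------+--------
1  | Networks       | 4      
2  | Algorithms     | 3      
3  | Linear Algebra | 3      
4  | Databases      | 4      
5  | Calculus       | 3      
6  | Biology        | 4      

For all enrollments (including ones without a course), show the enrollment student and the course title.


LEFT JOIN keeps every row from enrollments (the left table); where course_id has no match in courses, the course columns become NULL. Walk through each enrollment:
  - enrollment 1 (Zoe): course_id=2 -> matches Algorithms
  - enrollment 2 (George): course_id=NULL, no match -> kept with NULL
  - enrollment 3 (Jack): course_id=5 -> matches Calculus
  - enrollment 4 (Hank): course_id=4 -> matches Databases
  - enrollment 5 (Nate): course_id=1 -> matches Networks
  - enrollment 6 (Olivia): course_id=2 -> matches Algorithms
  - enrollment 7 (Iris): course_id=2 -> matches Algorithms
All 7 rows appear; 1 has NULL course.

SQL:
SELECT a.student, b.title AS course
FROM enrollments a
LEFT JOIN courses b ON a.course_id = b.id

Result:
student | course    
--------+-----------
Zoe     | Algorithms
George  | NULL      
Jack    | Calculus  
Hank    | Databases 
Nate    | Networks  
Olivia  | Algorithms
Iris    | Algorithms
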